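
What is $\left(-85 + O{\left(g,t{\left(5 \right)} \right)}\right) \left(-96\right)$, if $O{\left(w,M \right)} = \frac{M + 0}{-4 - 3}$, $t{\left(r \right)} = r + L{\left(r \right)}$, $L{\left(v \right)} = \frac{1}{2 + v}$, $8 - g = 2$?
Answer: $\frac{403296}{49} \approx 8230.5$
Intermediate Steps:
$g = 6$ ($g = 8 - 2 = 6$)
$t{\left(r \right)} = r + \frac{1}{2 + r}$
$O{\left(w,M \right)} = - \frac{M}{7}$ ($O{\left(w,M \right)} = \frac{M}{-7} = M \left(- \frac{1}{7}\right) = - \frac{M}{7}$)
$\left(-85 + O{\left(g,t{\left(5 \right)} \right)}\right) \left(-96\right) = \left(-85 - \frac{\frac{1}{2 + 5} \left(1 + 5 \left(2 + 5\right)\right)}{7}\right) \left(-96\right) = \left(-85 - \frac{\frac{1}{7} \left(1 + 5 \cdot 7\right)}{7}\right) \left(-96\right) = \left(-85 - \frac{\frac{1}{7} \left(1 + 35\right)}{7}\right) \left(-96\right) = \left(-85 - \frac{\frac{1}{7} \cdot 36}{7}\right) \left(-96\right) = \left(-85 - \frac{36}{49}\right) \left(-96\right) = \left(- \frac{4201}{49}\right) \left(-96\right) = \frac{403296}{49}$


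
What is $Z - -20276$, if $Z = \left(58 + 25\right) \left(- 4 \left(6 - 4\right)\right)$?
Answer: $19612$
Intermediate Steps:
$Z = -664$ ($Z = 83 \left(\left(-4\right) 2\right) = 83 \left(-8\right) = -664$)
$Z - -20276 = -664 - -20276 = -664 + 20276 = 19612$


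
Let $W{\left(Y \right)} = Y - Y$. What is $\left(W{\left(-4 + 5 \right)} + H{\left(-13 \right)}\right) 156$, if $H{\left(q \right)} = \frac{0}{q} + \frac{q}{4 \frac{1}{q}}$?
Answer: $6591$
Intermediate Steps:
$W{\left(Y \right)} = 0$
$H{\left(q \right)} = \frac{q^{2}}{4}$ ($H{\left(q \right)} = 0 + q \frac{q}{4} = 0 + \frac{q^{2}}{4} = \frac{q^{2}}{4}$)
$\left(W{\left(-4 + 5 \right)} + H{\left(-13 \right)}\right) 156 = \left(0 + \frac{\left(-13\right)^{2}}{4}\right) 156 = \left(0 + \frac{1}{4} \cdot 169\right) 156 = \left(0 + \frac{169}{4}\right) 156 = \frac{169}{4} \cdot 156 = 6591$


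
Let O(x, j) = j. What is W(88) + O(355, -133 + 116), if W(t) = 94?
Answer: 77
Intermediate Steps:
W(88) + O(355, -133 + 116) = 94 + (-133 + 116) = 94 - 17 = 77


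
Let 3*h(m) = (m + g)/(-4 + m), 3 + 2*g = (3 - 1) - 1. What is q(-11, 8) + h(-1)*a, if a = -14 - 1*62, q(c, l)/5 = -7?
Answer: -677/15 ≈ -45.133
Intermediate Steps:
q(c, l) = -35 (q(c, l) = 5*(-7) = -35)
a = -76 (a = -14 - 62 = -76)
g = -1 (g = -3/2 + ((3 - 1) - 1)/2 = -3/2 + (2 - 1)/2 = -3/2 + (½)*1 = -3/2 + ½ = -1)
h(m) = (-1 + m)/(3*(-4 + m)) (h(m) = ((m - 1)/(-4 + m))/3 = ((-1 + m)/(-4 + m))/3 = (-1 + m)/(3*(-4 + m)))
q(-11, 8) + h(-1)*a = -35 + ((-1 - 1)/(3*(-4 - 1)))*(-76) = -35 + ((⅓)*(-2)/(-5))*(-76) = -35 + ((⅓)*(-⅕)*(-2))*(-76) = -35 + (2/15)*(-76) = -35 - 152/15 = -677/15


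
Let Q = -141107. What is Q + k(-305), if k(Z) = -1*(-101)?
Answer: -141006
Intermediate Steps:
k(Z) = 101
Q + k(-305) = -141107 + 101 = -141006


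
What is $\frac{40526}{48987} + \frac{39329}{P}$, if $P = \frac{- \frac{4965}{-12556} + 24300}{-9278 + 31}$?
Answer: $- \frac{74559098800616882}{4982235326685} \approx -14965.0$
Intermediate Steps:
$P = - \frac{305115765}{116105332}$ ($P = \frac{\left(-4965\right) \left(- \frac{1}{12556}\right) + 24300}{-9247} = \left(\frac{4965}{12556} + 24300\right) \left(- \frac{1}{9247}\right) = \frac{305115765}{12556} \left(- \frac{1}{9247}\right) = - \frac{305115765}{116105332} \approx -2.6279$)
$\frac{40526}{48987} + \frac{39329}{P} = \frac{40526}{48987} + \frac{39329}{- \frac{305115765}{116105332}} = 40526 \cdot \frac{1}{48987} + 39329 \left(- \frac{116105332}{305115765}\right) = \frac{40526}{48987} - \frac{4566306602228}{305115765} = - \frac{74559098800616882}{4982235326685}$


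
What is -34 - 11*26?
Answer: -320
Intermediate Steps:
-34 - 11*26 = -34 - 286 = -320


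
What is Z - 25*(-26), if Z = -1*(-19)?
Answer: 669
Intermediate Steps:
Z = 19
Z - 25*(-26) = 19 - 25*(-26) = 19 + 650 = 669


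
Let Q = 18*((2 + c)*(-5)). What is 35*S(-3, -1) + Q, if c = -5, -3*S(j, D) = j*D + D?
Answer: 740/3 ≈ 246.67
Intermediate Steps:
S(j, D) = -D/3 - D*j/3 (S(j, D) = -(j*D + D)/3 = -(D*j + D)/3 = -(D + D*j)/3 = -D/3 - D*j/3)
Q = 270 (Q = 18*((2 - 5)*(-5)) = 18*(-3*(-5)) = 18*15 = 270)
35*S(-3, -1) + Q = 35*(-⅓*(-1)*(1 - 3)) + 270 = 35*(-⅓*(-1)*(-2)) + 270 = 35*(-⅔) + 270 = -70/3 + 270 = 740/3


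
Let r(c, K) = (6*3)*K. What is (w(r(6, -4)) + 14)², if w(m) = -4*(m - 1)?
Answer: 93636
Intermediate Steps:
r(c, K) = 18*K
w(m) = 4 - 4*m (w(m) = -4*(-1 + m) = 4 - 4*m)
(w(r(6, -4)) + 14)² = ((4 - 72*(-4)) + 14)² = ((4 - 4*(-72)) + 14)² = ((4 + 288) + 14)² = (292 + 14)² = 306² = 93636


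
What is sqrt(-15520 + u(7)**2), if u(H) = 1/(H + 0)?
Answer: I*sqrt(760479)/7 ≈ 124.58*I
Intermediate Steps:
u(H) = 1/H
sqrt(-15520 + u(7)**2) = sqrt(-15520 + (1/7)**2) = sqrt(-15520 + 1/49) = sqrt(-760479/49) = I*sqrt(760479)/7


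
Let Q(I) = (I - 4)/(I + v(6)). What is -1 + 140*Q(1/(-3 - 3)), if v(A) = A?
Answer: -101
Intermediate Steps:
Q(I) = (-4 + I)/(6 + I) (Q(I) = (I - 4)/(I + 6) = (-4 + I)/(6 + I))
-1 + 140*Q(1/(-3 - 3)) = -1 + 140*((-4 + 1/(-3 - 3))/(6 + 1/(-3 - 3))) = -1 + 140*((-4 + 1/(-6))/(6 + 1/(-6))) = -1 + 140*((-4 - ⅙)/(6 - ⅙)) = -1 + 140*(-25/6/(35/6)) = -1 + 140*((6/35)*(-25/6)) = -1 + 140*(-5/7) = -1 - 100 = -101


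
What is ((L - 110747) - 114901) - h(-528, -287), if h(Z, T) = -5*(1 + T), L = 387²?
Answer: -77309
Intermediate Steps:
L = 149769
h(Z, T) = -5 - 5*T
((L - 110747) - 114901) - h(-528, -287) = ((149769 - 110747) - 114901) - (-5 - 5*(-287)) = (39022 - 114901) - (-5 + 1435) = -75879 - 1*1430 = -75879 - 1430 = -77309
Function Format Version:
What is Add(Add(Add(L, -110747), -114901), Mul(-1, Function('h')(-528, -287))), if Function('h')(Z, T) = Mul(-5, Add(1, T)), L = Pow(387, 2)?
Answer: -77309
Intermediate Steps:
L = 149769
Function('h')(Z, T) = Add(-5, Mul(-5, T))
Add(Add(Add(L, -110747), -114901), Mul(-1, Function('h')(-528, -287))) = Add(Add(Add(149769, -110747), -114901), Mul(-1, Add(-5, Mul(-5, -287)))) = Add(Add(39022, -114901), Mul(-1, Add(-5, 1435))) = Add(-75879, Mul(-1, 1430)) = Add(-75879, -1430) = -77309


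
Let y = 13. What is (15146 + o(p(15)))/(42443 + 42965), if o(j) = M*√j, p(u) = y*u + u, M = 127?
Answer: 7573/42704 + 127*√210/85408 ≈ 0.19889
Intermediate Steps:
p(u) = 14*u (p(u) = 13*u + u = 14*u)
o(j) = 127*√j
(15146 + o(p(15)))/(42443 + 42965) = (15146 + 127*√(14*15))/(42443 + 42965) = (15146 + 127*√210)/85408 = (15146 + 127*√210)*(1/85408) = 7573/42704 + 127*√210/85408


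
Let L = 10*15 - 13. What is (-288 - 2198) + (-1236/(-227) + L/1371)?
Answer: -771959807/311217 ≈ -2480.5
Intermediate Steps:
L = 137 (L = 150 - 13 = 137)
(-288 - 2198) + (-1236/(-227) + L/1371) = (-288 - 2198) + (-1236/(-227) + 137/1371) = -2486 + (-1236*(-1/227) + 137*(1/1371)) = -2486 + (1236/227 + 137/1371) = -2486 + 1725655/311217 = -771959807/311217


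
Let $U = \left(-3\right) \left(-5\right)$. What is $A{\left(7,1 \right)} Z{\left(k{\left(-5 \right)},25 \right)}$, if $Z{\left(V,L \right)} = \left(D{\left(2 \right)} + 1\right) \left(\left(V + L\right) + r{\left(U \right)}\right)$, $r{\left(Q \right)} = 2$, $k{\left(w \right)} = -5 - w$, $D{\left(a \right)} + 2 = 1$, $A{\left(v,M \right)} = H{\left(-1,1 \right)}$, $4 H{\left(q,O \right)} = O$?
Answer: $0$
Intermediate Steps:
$H{\left(q,O \right)} = \frac{O}{4}$
$A{\left(v,M \right)} = \frac{1}{4}$ ($A{\left(v,M \right)} = \frac{1}{4} \cdot 1 = \frac{1}{4}$)
$U = 15$
$D{\left(a \right)} = -1$ ($D{\left(a \right)} = -2 + 1 = -1$)
$Z{\left(V,L \right)} = 0$ ($Z{\left(V,L \right)} = \left(-1 + 1\right) \left(\left(V + L\right) + 2\right) = 0 \left(\left(L + V\right) + 2\right) = 0 \left(2 + L + V\right) = 0$)
$A{\left(7,1 \right)} Z{\left(k{\left(-5 \right)},25 \right)} = \frac{1}{4} \cdot 0 = 0$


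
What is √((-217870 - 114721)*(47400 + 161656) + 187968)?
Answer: 4*I*√4345622258 ≈ 2.6369e+5*I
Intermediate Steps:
√((-217870 - 114721)*(47400 + 161656) + 187968) = √(-332591*209056 + 187968) = √(-69530144096 + 187968) = √(-69529956128) = 4*I*√4345622258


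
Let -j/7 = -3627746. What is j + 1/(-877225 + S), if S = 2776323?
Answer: 48226116211757/1899098 ≈ 2.5394e+7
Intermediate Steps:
j = 25394222 (j = -7*(-3627746) = 25394222)
j + 1/(-877225 + S) = 25394222 + 1/(-877225 + 2776323) = 25394222 + 1/1899098 = 48226116211757/1899098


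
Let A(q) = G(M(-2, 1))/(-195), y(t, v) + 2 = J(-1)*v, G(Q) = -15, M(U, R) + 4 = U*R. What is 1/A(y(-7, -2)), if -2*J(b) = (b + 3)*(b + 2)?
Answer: 13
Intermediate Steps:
M(U, R) = -4 + R*U (M(U, R) = -4 + U*R = -4 + R*U)
J(b) = -(2 + b)*(3 + b)/2 (J(b) = -(b + 3)*(b + 2)/2 = -(3 + b)*(2 + b)/2 = -(2 + b)*(3 + b)/2)
y(t, v) = -2 - v (y(t, v) = -2 + (-3 - 5/2*(-1) - ½*(-1)²)*v = -2 + (-3 + 5/2 - ½*1)*v = -2 + (-3 + 5/2 - ½)*v = -2 - v)
A(q) = 1/13 (A(q) = -15/(-195) = -15*(-1/195) = 1/13)
1/A(y(-7, -2)) = 1/(1/13) = 13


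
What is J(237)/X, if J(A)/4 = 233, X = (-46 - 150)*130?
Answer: -233/6370 ≈ -0.036578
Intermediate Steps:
X = -25480 (X = -196*130 = -25480)
J(A) = 932 (J(A) = 4*233 = 932)
J(237)/X = 932/(-25480) = 932*(-1/25480) = -233/6370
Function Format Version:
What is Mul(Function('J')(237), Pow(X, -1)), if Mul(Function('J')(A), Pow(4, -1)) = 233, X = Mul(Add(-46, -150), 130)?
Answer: Rational(-233, 6370) ≈ -0.036578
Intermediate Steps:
X = -25480 (X = Mul(-196, 130) = -25480)
Function('J')(A) = 932 (Function('J')(A) = Mul(4, 233) = 932)
Mul(Function('J')(237), Pow(X, -1)) = Mul(932, Pow(-25480, -1)) = Mul(932, Rational(-1, 25480)) = Rational(-233, 6370)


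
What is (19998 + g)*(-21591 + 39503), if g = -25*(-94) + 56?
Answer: 401300448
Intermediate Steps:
g = 2406 (g = 2350 + 56 = 2406)
(19998 + g)*(-21591 + 39503) = (19998 + 2406)*(-21591 + 39503) = 22404*17912 = 401300448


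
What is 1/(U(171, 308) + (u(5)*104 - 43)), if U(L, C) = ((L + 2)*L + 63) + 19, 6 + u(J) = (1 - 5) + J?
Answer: 1/29102 ≈ 3.4362e-5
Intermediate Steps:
u(J) = -10 + J (u(J) = -6 + ((1 - 5) + J) = -6 + (-4 + J) = -10 + J)
U(L, C) = 82 + L*(2 + L) (U(L, C) = ((2 + L)*L + 63) + 19 = (L*(2 + L) + 63) + 19 = (63 + L*(2 + L)) + 19 = 82 + L*(2 + L))
1/(U(171, 308) + (u(5)*104 - 43)) = 1/((82 + 171² + 2*171) + ((-10 + 5)*104 - 43)) = 1/((82 + 29241 + 342) + (-5*104 - 43)) = 1/(29665 + (-520 - 43)) = 1/(29665 - 563) = 1/29102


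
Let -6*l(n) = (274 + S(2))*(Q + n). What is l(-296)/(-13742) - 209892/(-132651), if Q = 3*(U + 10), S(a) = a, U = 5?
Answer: 225457903/303815007 ≈ 0.74209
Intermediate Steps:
Q = 45 (Q = 3*(5 + 10) = 3*15 = 45)
l(n) = -2070 - 46*n (l(n) = -(274 + 2)*(45 + n)/6 = -46*(45 + n) = -(12420 + 276*n)/6 = -2070 - 46*n)
l(-296)/(-13742) - 209892/(-132651) = (-2070 - 46*(-296))/(-13742) - 209892/(-132651) = (-2070 + 13616)*(-1/13742) - 209892*(-1/132651) = 11546*(-1/13742) + 69964/44217 = -5773/6871 + 69964/44217 = 225457903/303815007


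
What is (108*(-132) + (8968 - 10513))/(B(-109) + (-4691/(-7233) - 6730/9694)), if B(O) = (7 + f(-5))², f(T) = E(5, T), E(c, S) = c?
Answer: -553957004151/5046800776 ≈ -109.76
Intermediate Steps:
f(T) = 5
B(O) = 144 (B(O) = (7 + 5)² = 12² = 144)
(108*(-132) + (8968 - 10513))/(B(-109) + (-4691/(-7233) - 6730/9694)) = (108*(-132) + (8968 - 10513))/(144 + (-4691/(-7233) - 6730/9694)) = (-14256 - 1545)/(144 + (-4691*(-1/7233) - 6730*1/9694)) = -15801/(144 + (4691/7233 - 3365/4847)) = -15801/(144 - 1601768/35058351) = -15801/5046800776/35058351 = -15801*35058351/5046800776 = -553957004151/5046800776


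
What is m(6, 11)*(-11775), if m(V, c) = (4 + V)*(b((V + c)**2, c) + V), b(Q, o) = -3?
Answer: -353250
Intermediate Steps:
m(V, c) = (-3 + V)*(4 + V) (m(V, c) = (4 + V)*(-3 + V) = (-3 + V)*(4 + V))
m(6, 11)*(-11775) = (-12 + 6 + 6**2)*(-11775) = (-12 + 6 + 36)*(-11775) = 30*(-11775) = -353250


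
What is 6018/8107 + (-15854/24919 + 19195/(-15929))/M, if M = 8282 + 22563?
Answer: 73675171440237613/99257668562981665 ≈ 0.74226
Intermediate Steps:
M = 30845
6018/8107 + (-15854/24919 + 19195/(-15929))/M = 6018/8107 + (-15854/24919 + 19195/(-15929))/30845 = 6018*(1/8107) + (-15854*1/24919 + 19195*(-1/15929))*(1/30845) = 6018/8107 + (-15854/24919 - 19195/15929)*(1/30845) = 6018/8107 - 730858571/396934751*1/30845 = 6018/8107 - 730858571/12243452394595 = 73675171440237613/99257668562981665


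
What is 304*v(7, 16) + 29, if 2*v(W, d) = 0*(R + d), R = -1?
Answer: 29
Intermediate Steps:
v(W, d) = 0 (v(W, d) = (0*(-1 + d))/2 = (1/2)*0 = 0)
304*v(7, 16) + 29 = 304*0 + 29 = 0 + 29 = 29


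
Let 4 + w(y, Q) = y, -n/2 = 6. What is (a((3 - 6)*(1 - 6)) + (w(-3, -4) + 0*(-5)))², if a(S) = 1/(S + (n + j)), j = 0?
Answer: 400/9 ≈ 44.444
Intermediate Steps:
n = -12 (n = -2*6 = -12)
w(y, Q) = -4 + y
a(S) = 1/(-12 + S) (a(S) = 1/(S + (-12 + 0)) = 1/(S - 12) = 1/(-12 + S))
(a((3 - 6)*(1 - 6)) + (w(-3, -4) + 0*(-5)))² = (1/(-12 + (3 - 6)*(1 - 6)) + ((-4 - 3) + 0*(-5)))² = (1/(-12 - 3*(-5)) + (-7 + 0))² = (1/(-12 + 15) - 7)² = (1/3 - 7)² = (⅓ - 7)² = (-20/3)² = 400/9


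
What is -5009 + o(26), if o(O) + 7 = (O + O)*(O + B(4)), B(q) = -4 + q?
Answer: -3664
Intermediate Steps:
o(O) = -7 + 2*O**2 (o(O) = -7 + (O + O)*(O + (-4 + 4)) = -7 + (2*O)*(O + 0) = -7 + (2*O)*O = -7 + 2*O**2)
-5009 + o(26) = -5009 + (-7 + 2*26**2) = -5009 + (-7 + 2*676) = -5009 + (-7 + 1352) = -5009 + 1345 = -3664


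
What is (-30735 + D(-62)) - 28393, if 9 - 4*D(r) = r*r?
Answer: -240347/4 ≈ -60087.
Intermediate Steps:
D(r) = 9/4 - r²/4 (D(r) = 9/4 - r*r/4 = 9/4 - r²/4)
(-30735 + D(-62)) - 28393 = (-30735 + (9/4 - ¼*(-62)²)) - 28393 = (-30735 + (9/4 - ¼*3844)) - 28393 = (-30735 + (9/4 - 961)) - 28393 = (-30735 - 3835/4) - 28393 = -126775/4 - 28393 = -240347/4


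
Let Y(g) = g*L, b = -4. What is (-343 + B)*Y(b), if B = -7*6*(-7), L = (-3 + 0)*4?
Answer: -2352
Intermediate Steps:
L = -12 (L = -3*4 = -12)
B = 294 (B = -42*(-7) = 294)
Y(g) = -12*g (Y(g) = g*(-12) = -12*g)
(-343 + B)*Y(b) = (-343 + 294)*(-12*(-4)) = -49*48 = -2352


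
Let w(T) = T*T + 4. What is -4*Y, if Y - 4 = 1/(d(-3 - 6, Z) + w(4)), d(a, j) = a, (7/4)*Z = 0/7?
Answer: -180/11 ≈ -16.364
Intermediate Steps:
Z = 0 (Z = 4*(0/7)/7 = 4*(0*(⅐))/7 = (4/7)*0 = 0)
w(T) = 4 + T² (w(T) = T² + 4 = 4 + T²)
Y = 45/11 (Y = 4 + 1/((-3 - 6) + (4 + 4²)) = 4 + 1/(-9 + (4 + 16)) = 4 + 1/(-9 + 20) = 4 + 1/11 = 45/11 ≈ 4.0909)
-4*Y = -4*45/11 = -180/11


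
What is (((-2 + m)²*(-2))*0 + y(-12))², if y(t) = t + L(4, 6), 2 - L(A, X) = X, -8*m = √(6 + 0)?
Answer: 256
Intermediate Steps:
m = -√6/8 (m = -√(6 + 0)/8 = -√6/8 ≈ -0.30619)
L(A, X) = 2 - X
y(t) = -4 + t (y(t) = t + (2 - 1*6) = t + (2 - 6) = t - 4 = -4 + t)
(((-2 + m)²*(-2))*0 + y(-12))² = (((-2 - √6/8)²*(-2))*0 + (-4 - 12))² = (-2*(-2 - √6/8)²*0 - 16)² = (0 - 16)² = (-16)² = 256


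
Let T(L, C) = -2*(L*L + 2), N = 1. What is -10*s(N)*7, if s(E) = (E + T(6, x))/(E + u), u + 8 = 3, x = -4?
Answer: -2625/2 ≈ -1312.5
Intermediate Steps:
u = -5 (u = -8 + 3 = -5)
T(L, C) = -4 - 2*L² (T(L, C) = -2*(L² + 2) = -2*(2 + L²) = -4 - 2*L²)
s(E) = (-76 + E)/(-5 + E) (s(E) = (E + (-4 - 2*6²))/(E - 5) = (E + (-4 - 2*36))/(-5 + E) = (E + (-4 - 72))/(-5 + E) = (E - 76)/(-5 + E) = (-76 + E)/(-5 + E))
-10*s(N)*7 = -10*(-76 + 1)/(-5 + 1)*7 = -10*(-75)/(-4)*7 = -(-5)*(-75)/2*7 = -10*75/4*7 = -375/2*7 = -2625/2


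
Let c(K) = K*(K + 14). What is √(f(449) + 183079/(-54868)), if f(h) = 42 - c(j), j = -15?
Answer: √17809562969/27434 ≈ 4.8645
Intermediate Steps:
c(K) = K*(14 + K)
f(h) = 27 (f(h) = 42 - (-15)*(14 - 15) = 42 - (-15)*(-1) = 42 - 1*15 = 42 - 15 = 27)
√(f(449) + 183079/(-54868)) = √(27 + 183079/(-54868)) = √(27 + 183079*(-1/54868)) = √(27 - 183079/54868) = √(1298357/54868) = √17809562969/27434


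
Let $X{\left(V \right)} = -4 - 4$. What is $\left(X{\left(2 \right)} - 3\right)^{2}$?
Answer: $121$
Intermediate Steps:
$X{\left(V \right)} = -8$ ($X{\left(V \right)} = -4 - 4 = -8$)
$\left(X{\left(2 \right)} - 3\right)^{2} = \left(-8 - 3\right)^{2} = \left(-11\right)^{2} = 121$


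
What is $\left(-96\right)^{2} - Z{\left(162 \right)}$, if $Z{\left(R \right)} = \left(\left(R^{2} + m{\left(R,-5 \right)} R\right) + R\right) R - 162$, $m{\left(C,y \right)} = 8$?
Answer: $-4478346$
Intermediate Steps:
$Z{\left(R \right)} = -162 + R \left(R^{2} + 9 R\right)$ ($Z{\left(R \right)} = \left(\left(R^{2} + 8 R\right) + R\right) R - 162 = \left(R^{2} + 9 R\right) R - 162 = R \left(R^{2} + 9 R\right) - 162 = -162 + R \left(R^{2} + 9 R\right)$)
$\left(-96\right)^{2} - Z{\left(162 \right)} = \left(-96\right)^{2} - \left(-162 + 162^{3} + 9 \cdot 162^{2}\right) = 9216 - \left(-162 + 4251528 + 9 \cdot 26244\right) = 9216 - \left(-162 + 4251528 + 236196\right) = 9216 - 4487562 = -4478346$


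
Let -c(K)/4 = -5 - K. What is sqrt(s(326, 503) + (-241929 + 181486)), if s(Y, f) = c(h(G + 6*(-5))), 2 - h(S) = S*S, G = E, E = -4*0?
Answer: I*sqrt(64015) ≈ 253.01*I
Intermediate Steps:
E = 0
G = 0
h(S) = 2 - S**2 (h(S) = 2 - S*S = 2 - S**2)
c(K) = 20 + 4*K (c(K) = -4*(-5 - K) = 20 + 4*K)
s(Y, f) = -3572 (s(Y, f) = 20 + 4*(2 - (0 + 6*(-5))**2) = 20 + 4*(2 - (0 - 30)**2) = 20 + 4*(2 - 1*(-30)**2) = 20 + 4*(2 - 1*900) = 20 + 4*(2 - 900) = 20 + 4*(-898) = 20 - 3592 = -3572)
sqrt(s(326, 503) + (-241929 + 181486)) = sqrt(-3572 + (-241929 + 181486)) = sqrt(-3572 - 60443) = sqrt(-64015) = I*sqrt(64015)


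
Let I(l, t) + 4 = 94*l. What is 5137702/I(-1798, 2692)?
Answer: -2568851/84508 ≈ -30.398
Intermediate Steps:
I(l, t) = -4 + 94*l
5137702/I(-1798, 2692) = 5137702/(-4 + 94*(-1798)) = 5137702/(-4 - 169012) = 5137702/(-169016) = 5137702*(-1/169016) = -2568851/84508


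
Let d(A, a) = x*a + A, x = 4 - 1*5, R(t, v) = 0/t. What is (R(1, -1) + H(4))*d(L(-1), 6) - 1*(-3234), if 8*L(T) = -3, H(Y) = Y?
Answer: 6417/2 ≈ 3208.5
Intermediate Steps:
R(t, v) = 0
L(T) = -3/8 (L(T) = (⅛)*(-3) = -3/8)
x = -1 (x = 4 - 5 = -1)
d(A, a) = A - a (d(A, a) = -a + A = A - a)
(R(1, -1) + H(4))*d(L(-1), 6) - 1*(-3234) = (0 + 4)*(-3/8 - 1*6) - 1*(-3234) = 4*(-3/8 - 6) + 3234 = 4*(-51/8) + 3234 = -51/2 + 3234 = 6417/2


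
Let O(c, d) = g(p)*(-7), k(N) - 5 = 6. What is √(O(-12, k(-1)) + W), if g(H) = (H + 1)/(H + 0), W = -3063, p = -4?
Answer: I*√12273/2 ≈ 55.392*I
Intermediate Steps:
k(N) = 11 (k(N) = 5 + 6 = 11)
g(H) = (1 + H)/H
O(c, d) = -21/4 (O(c, d) = ((1 - 4)/(-4))*(-7) = -¼*(-3)*(-7) = (¾)*(-7) = -21/4)
√(O(-12, k(-1)) + W) = √(-21/4 - 3063) = √(-12273/4) = I*√12273/2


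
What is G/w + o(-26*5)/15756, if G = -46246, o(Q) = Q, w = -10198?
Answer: 13987043/3089994 ≈ 4.5266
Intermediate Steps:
G/w + o(-26*5)/15756 = -46246/(-10198) - 26*5/15756 = -46246*(-1/10198) - 130*1/15756 = 23123/5099 - 5/606 = 13987043/3089994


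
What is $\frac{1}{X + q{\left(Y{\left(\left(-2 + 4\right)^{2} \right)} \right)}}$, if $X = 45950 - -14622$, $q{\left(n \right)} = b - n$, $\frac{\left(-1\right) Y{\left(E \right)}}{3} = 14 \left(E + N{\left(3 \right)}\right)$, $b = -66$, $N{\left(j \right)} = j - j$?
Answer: $\frac{1}{60674} \approx 1.6482 \cdot 10^{-5}$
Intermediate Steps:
$N{\left(j \right)} = 0$
$Y{\left(E \right)} = - 42 E$ ($Y{\left(E \right)} = - 3 \cdot 14 \left(E + 0\right) = - 3 \cdot 14 E = - 42 E$)
$q{\left(n \right)} = -66 - n$
$X = 60572$ ($X = 45950 + 14622 = 60572$)
$\frac{1}{X + q{\left(Y{\left(\left(-2 + 4\right)^{2} \right)} \right)}} = \frac{1}{60572 - \left(66 - 42 \left(-2 + 4\right)^{2}\right)} = \frac{1}{60572 - \left(66 - 42 \cdot 2^{2}\right)} = \frac{1}{60572 - \left(66 - 168\right)} = \frac{1}{60572 - -102} = \frac{1}{60572 + \left(-66 + 168\right)} = \frac{1}{60572 + 102} = \frac{1}{60674}$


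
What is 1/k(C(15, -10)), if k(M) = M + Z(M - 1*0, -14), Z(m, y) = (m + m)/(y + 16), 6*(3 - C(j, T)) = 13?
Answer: ⅗ ≈ 0.60000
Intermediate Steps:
C(j, T) = ⅚ (C(j, T) = 3 - ⅙*13 = 3 - 13/6 = ⅚)
Z(m, y) = 2*m/(16 + y) (Z(m, y) = (2*m)/(16 + y) = 2*m/(16 + y))
k(M) = 2*M (k(M) = M + 2*(M - 1*0)/(16 - 14) = M + 2*(M + 0)/2 = M + 2*M*(½) = M + M = 2*M)
1/k(C(15, -10)) = 1/(2*(⅚)) = 1/(5/3) = ⅗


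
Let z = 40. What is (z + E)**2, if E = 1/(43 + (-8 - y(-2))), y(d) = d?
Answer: 2193361/1369 ≈ 1602.2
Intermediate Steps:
E = 1/37 (E = 1/(43 + (-8 - 1*(-2))) = 1/(43 + (-8 + 2)) = 1/(43 - 6) = 1/37 ≈ 0.027027)
(z + E)**2 = (40 + 1/37)**2 = (1481/37)**2 = 2193361/1369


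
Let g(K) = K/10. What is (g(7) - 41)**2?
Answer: 162409/100 ≈ 1624.1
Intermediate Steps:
g(K) = K/10 (g(K) = K*(1/10) = K/10)
(g(7) - 41)**2 = ((1/10)*7 - 41)**2 = (7/10 - 41)**2 = (-403/10)**2 = 162409/100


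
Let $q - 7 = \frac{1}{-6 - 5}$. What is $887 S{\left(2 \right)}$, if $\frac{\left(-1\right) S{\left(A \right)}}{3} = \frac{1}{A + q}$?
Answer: $- \frac{29271}{98} \approx -298.68$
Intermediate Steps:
$q = \frac{76}{11}$ ($q = 7 + \frac{1}{-6 - 5} = 7 + \frac{1}{-11} = 7 - \frac{1}{11} = \frac{76}{11} \approx 6.9091$)
$S{\left(A \right)} = - \frac{3}{\frac{76}{11} + A}$ ($S{\left(A \right)} = - \frac{3}{A + \frac{76}{11}} = - \frac{3}{\frac{76}{11} + A}$)
$887 S{\left(2 \right)} = 887 \left(- \frac{33}{76 + 11 \cdot 2}\right) = 887 \left(- \frac{33}{76 + 22}\right) = 887 \left(- \frac{33}{98}\right) = - \frac{29271}{98}$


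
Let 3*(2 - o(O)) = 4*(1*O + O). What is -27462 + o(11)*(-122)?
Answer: -72382/3 ≈ -24127.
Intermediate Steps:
o(O) = 2 - 8*O/3 (o(O) = 2 - 4*(1*O + O)/3 = 2 - 4*(O + O)/3 = 2 - 4*2*O/3 = 2 - 8*O/3)
-27462 + o(11)*(-122) = -27462 + (2 - 8/3*11)*(-122) = -27462 + (2 - 88/3)*(-122) = -27462 - 82/3*(-122) = -27462 + 10004/3 = -72382/3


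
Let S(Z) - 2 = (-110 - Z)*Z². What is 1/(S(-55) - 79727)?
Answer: -1/246100 ≈ -4.0634e-6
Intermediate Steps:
S(Z) = 2 + Z²*(-110 - Z) (S(Z) = 2 + (-110 - Z)*Z² = 2 + Z²*(-110 - Z))
1/(S(-55) - 79727) = 1/((2 - 1*(-55)³ - 110*(-55)²) - 79727) = 1/((2 - 1*(-166375) - 110*3025) - 79727) = 1/((2 + 166375 - 332750) - 79727) = 1/(-166373 - 79727) = 1/(-246100) = -1/246100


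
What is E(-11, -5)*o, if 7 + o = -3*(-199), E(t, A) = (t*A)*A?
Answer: -162250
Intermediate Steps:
E(t, A) = t*A² (E(t, A) = (A*t)*A = t*A²)
o = 590 (o = -7 - 3*(-199) = -7 + 597 = 590)
E(-11, -5)*o = -11*(-5)²*590 = -11*25*590 = -275*590 = -162250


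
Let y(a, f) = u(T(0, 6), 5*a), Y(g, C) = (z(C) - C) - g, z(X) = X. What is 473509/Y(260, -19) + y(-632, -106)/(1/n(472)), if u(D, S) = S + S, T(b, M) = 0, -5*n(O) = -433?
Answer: -142774629/260 ≈ -5.4913e+5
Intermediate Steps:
n(O) = 433/5 (n(O) = -1/5*(-433) = 433/5)
Y(g, C) = -g (Y(g, C) = (C - C) - g = 0 - g = -g)
u(D, S) = 2*S
y(a, f) = 10*a (y(a, f) = 2*(5*a) = 10*a)
473509/Y(260, -19) + y(-632, -106)/(1/n(472)) = 473509/((-1*260)) + (10*(-632))/(1/(433/5)) = 473509/(-260) - 6320/5/433 = 473509*(-1/260) - 6320*433/5 = -473509/260 - 547312 = -142774629/260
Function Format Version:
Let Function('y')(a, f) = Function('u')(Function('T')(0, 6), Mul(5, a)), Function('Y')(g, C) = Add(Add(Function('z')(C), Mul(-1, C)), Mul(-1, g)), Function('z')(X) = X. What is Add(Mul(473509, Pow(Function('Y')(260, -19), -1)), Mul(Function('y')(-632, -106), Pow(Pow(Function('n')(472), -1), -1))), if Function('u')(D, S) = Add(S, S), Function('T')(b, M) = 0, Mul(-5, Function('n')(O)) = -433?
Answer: Rational(-142774629, 260) ≈ -5.4913e+5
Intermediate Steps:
Function('n')(O) = Rational(433, 5) (Function('n')(O) = Mul(Rational(-1, 5), -433) = Rational(433, 5))
Function('Y')(g, C) = Mul(-1, g) (Function('Y')(g, C) = Add(Add(C, Mul(-1, C)), Mul(-1, g)) = Add(0, Mul(-1, g)) = Mul(-1, g))
Function('u')(D, S) = Mul(2, S)
Function('y')(a, f) = Mul(10, a) (Function('y')(a, f) = Mul(2, Mul(5, a)) = Mul(10, a))
Add(Mul(473509, Pow(Function('Y')(260, -19), -1)), Mul(Function('y')(-632, -106), Pow(Pow(Function('n')(472), -1), -1))) = Add(Mul(473509, Pow(Mul(-1, 260), -1)), Mul(Mul(10, -632), Pow(Pow(Rational(433, 5), -1), -1))) = Add(Mul(473509, Pow(-260, -1)), Mul(-6320, Pow(Rational(5, 433), -1))) = Add(Mul(473509, Rational(-1, 260)), Mul(-6320, Rational(433, 5))) = Add(Rational(-473509, 260), -547312) = Rational(-142774629, 260)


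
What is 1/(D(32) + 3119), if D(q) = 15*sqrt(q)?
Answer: 3119/9720961 - 60*sqrt(2)/9720961 ≈ 0.00031212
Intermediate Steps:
1/(D(32) + 3119) = 1/(15*sqrt(32) + 3119) = 1/(15*(4*sqrt(2)) + 3119) = 1/(60*sqrt(2) + 3119) = 1/(3119 + 60*sqrt(2))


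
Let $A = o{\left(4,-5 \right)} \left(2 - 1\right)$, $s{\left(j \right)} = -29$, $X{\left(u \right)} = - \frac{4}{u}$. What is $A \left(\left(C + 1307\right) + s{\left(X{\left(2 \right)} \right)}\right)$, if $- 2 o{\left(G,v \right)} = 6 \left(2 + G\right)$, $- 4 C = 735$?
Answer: $- \frac{39393}{2} \approx -19697.0$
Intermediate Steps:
$C = - \frac{735}{4}$ ($C = \left(- \frac{1}{4}\right) 735 = - \frac{735}{4} \approx -183.75$)
$o{\left(G,v \right)} = -6 - 3 G$ ($o{\left(G,v \right)} = - \frac{6 \left(2 + G\right)}{2} = - \frac{12 + 6 G}{2} = -6 - 3 G$)
$A = -18$ ($A = \left(-6 - 12\right) \left(2 - 1\right) = \left(-6 - 12\right) 1 = \left(-18\right) 1 = -18$)
$A \left(\left(C + 1307\right) + s{\left(X{\left(2 \right)} \right)}\right) = - 18 \left(\left(- \frac{735}{4} + 1307\right) - 29\right) = - 18 \left(\frac{4493}{4} - 29\right) = \left(-18\right) \frac{4377}{4} = - \frac{39393}{2}$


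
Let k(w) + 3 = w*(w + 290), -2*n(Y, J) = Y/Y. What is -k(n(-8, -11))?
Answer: 591/4 ≈ 147.75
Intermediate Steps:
n(Y, J) = -½ (n(Y, J) = -Y/(2*Y) = -½*1 = -½)
k(w) = -3 + w*(290 + w) (k(w) = -3 + w*(w + 290) = -3 + w*(290 + w))
-k(n(-8, -11)) = -(-3 + (-½)² + 290*(-½)) = -(-3 + ¼ - 145) = -1*(-591/4) = 591/4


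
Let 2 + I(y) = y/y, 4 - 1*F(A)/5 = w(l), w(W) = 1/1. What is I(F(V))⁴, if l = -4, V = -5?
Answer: 1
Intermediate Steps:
w(W) = 1
F(A) = 15 (F(A) = 20 - 5*1 = 20 - 5 = 15)
I(y) = -1 (I(y) = -2 + y/y = -2 + 1 = -1)
I(F(V))⁴ = (-1)⁴ = 1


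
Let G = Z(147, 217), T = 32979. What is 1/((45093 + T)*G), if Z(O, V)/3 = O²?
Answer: 1/5061173544 ≈ 1.9758e-10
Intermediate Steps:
Z(O, V) = 3*O²
G = 64827 (G = 3*147² = 3*21609 = 64827)
1/((45093 + T)*G) = 1/((45093 + 32979)*64827) = (1/64827)/78072 = (1/78072)*(1/64827) = 1/5061173544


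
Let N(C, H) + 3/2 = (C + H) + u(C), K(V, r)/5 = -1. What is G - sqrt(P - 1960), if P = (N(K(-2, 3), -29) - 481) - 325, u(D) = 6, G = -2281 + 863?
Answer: -1418 - I*sqrt(11182)/2 ≈ -1418.0 - 52.872*I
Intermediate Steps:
G = -1418
K(V, r) = -5 (K(V, r) = 5*(-1) = -5)
N(C, H) = 9/2 + C + H (N(C, H) = -3/2 + ((C + H) + 6) = -3/2 + (6 + C + H) = 9/2 + C + H)
P = -1671/2 (P = ((9/2 - 5 - 29) - 481) - 325 = (-59/2 - 481) - 325 = -1021/2 - 325 = -1671/2 ≈ -835.50)
G - sqrt(P - 1960) = -1418 - sqrt(-1671/2 - 1960) = -1418 - sqrt(-5591/2) = -1418 - I*sqrt(11182)/2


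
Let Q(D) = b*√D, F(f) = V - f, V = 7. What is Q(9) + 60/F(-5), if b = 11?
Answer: 38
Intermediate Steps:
F(f) = 7 - f
Q(D) = 11*√D
Q(9) + 60/F(-5) = 11*√9 + 60/(7 - 1*(-5)) = 11*3 + 60/(7 + 5) = 33 + 60/12 = 33 + 60*(1/12) = 33 + 5 = 38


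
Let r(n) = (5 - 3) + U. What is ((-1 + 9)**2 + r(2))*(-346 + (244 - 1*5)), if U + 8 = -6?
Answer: -5564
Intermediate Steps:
U = -14 (U = -8 - 6 = -14)
r(n) = -12 (r(n) = (5 - 3) - 14 = 2 - 14 = -12)
((-1 + 9)**2 + r(2))*(-346 + (244 - 1*5)) = ((-1 + 9)**2 - 12)*(-346 + (244 - 1*5)) = (8**2 - 12)*(-346 + (244 - 5)) = (64 - 12)*(-346 + 239) = 52*(-107) = -5564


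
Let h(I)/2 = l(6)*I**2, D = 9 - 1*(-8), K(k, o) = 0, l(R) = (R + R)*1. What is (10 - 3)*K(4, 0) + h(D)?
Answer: 6936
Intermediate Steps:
l(R) = 2*R (l(R) = (2*R)*1 = 2*R)
D = 17 (D = 9 + 8 = 17)
h(I) = 24*I**2 (h(I) = 2*((2*6)*I**2) = 2*(12*I**2) = 24*I**2)
(10 - 3)*K(4, 0) + h(D) = (10 - 3)*0 + 24*17**2 = 7*0 + 24*289 = 0 + 6936 = 6936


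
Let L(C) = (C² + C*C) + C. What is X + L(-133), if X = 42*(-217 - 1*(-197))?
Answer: 34405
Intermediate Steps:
L(C) = C + 2*C² (L(C) = (C² + C²) + C = 2*C² + C = C + 2*C²)
X = -840 (X = 42*(-217 + 197) = 42*(-20) = -840)
X + L(-133) = -840 - 133*(1 + 2*(-133)) = -840 - 133*(1 - 266) = -840 - 133*(-265) = -840 + 35245 = 34405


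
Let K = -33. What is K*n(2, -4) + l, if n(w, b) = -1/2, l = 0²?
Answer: 33/2 ≈ 16.500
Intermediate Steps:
l = 0
n(w, b) = -½ (n(w, b) = -1*½ = -½)
K*n(2, -4) + l = -33*(-½) + 0 = 33/2 + 0 = 33/2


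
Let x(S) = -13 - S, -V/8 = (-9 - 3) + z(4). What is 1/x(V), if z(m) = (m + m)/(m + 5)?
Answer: -9/917 ≈ -0.0098146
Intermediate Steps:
z(m) = 2*m/(5 + m) (z(m) = (2*m)/(5 + m) = 2*m/(5 + m))
V = 800/9 (V = -8*((-9 - 3) + 2*4/(5 + 4)) = -8*(-12 + 2*4/9) = -8*(-12 + 2*4*(⅑)) = -8*(-12 + 8/9) = -8*(-100/9) = 800/9 ≈ 88.889)
1/x(V) = 1/(-13 - 1*800/9) = 1/(-13 - 800/9) = 1/(-917/9) = -9/917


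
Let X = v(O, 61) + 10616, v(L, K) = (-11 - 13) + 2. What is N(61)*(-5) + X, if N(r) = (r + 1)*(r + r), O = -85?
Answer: -27226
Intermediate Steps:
v(L, K) = -22 (v(L, K) = -24 + 2 = -22)
N(r) = 2*r*(1 + r) (N(r) = (1 + r)*(2*r) = 2*r*(1 + r))
X = 10594 (X = -22 + 10616 = 10594)
N(61)*(-5) + X = (2*61*(1 + 61))*(-5) + 10594 = (2*61*62)*(-5) + 10594 = 7564*(-5) + 10594 = -37820 + 10594 = -27226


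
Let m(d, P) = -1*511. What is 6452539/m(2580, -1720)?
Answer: -6452539/511 ≈ -12627.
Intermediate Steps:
m(d, P) = -511
6452539/m(2580, -1720) = 6452539/(-511) = 6452539*(-1/511) = -6452539/511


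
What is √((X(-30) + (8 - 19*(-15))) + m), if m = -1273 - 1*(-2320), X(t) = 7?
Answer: √1347 ≈ 36.701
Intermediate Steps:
m = 1047 (m = -1273 + 2320 = 1047)
√((X(-30) + (8 - 19*(-15))) + m) = √((7 + (8 - 19*(-15))) + 1047) = √((7 + (8 + 285)) + 1047) = √((7 + 293) + 1047) = √(300 + 1047) = √1347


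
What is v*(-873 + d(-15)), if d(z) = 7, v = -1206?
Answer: 1044396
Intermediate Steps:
v*(-873 + d(-15)) = -1206*(-873 + 7) = -1206*(-866) = 1044396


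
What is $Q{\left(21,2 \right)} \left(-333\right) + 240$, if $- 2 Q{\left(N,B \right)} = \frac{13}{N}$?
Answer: $\frac{4803}{14} \approx 343.07$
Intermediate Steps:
$Q{\left(N,B \right)} = - \frac{13}{2 N}$ ($Q{\left(N,B \right)} = - \frac{13 \frac{1}{N}}{2} = - \frac{13}{2 N}$)
$Q{\left(21,2 \right)} \left(-333\right) + 240 = - \frac{13}{2 \cdot 21} \left(-333\right) + 240 = \left(- \frac{13}{2}\right) \frac{1}{21} \left(-333\right) + 240 = \left(- \frac{13}{42}\right) \left(-333\right) + 240 = \frac{1443}{14} + 240 = \frac{4803}{14}$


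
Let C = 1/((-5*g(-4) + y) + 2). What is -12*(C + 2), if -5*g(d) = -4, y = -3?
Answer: -108/5 ≈ -21.600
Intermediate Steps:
g(d) = 4/5 (g(d) = -1/5*(-4) = 4/5)
C = -1/5 (C = 1/((-5*4/5 - 3) + 2) = 1/((-4 - 3) + 2) = 1/(-7 + 2) = 1/(-5) = -1/5 ≈ -0.20000)
-12*(C + 2) = -12*(-1/5 + 2) = -12*9/5 = -108/5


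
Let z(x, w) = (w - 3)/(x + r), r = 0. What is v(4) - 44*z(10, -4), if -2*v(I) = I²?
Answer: 114/5 ≈ 22.800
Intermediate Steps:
z(x, w) = (-3 + w)/x (z(x, w) = (w - 3)/(x + 0) = (-3 + w)/x)
v(I) = -I²/2
v(4) - 44*z(10, -4) = -½*4² - 44*(-3 - 4)/10 = -½*16 - 22*(-7)/5 = -8 - 44*(-7/10) = -8 + 154/5 = 114/5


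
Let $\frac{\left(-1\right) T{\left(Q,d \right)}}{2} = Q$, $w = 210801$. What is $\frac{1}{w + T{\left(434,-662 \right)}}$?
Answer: $\frac{1}{209933} \approx 4.7634 \cdot 10^{-6}$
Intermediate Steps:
$T{\left(Q,d \right)} = - 2 Q$
$\frac{1}{w + T{\left(434,-662 \right)}} = \frac{1}{210801 - 868} = \frac{1}{209933}$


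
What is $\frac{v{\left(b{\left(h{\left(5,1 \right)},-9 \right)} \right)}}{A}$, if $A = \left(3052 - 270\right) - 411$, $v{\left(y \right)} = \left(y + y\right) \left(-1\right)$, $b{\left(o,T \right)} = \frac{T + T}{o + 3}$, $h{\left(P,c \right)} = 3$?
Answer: $\frac{6}{2371} \approx 0.0025306$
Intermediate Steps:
$b{\left(o,T \right)} = \frac{2 T}{3 + o}$
$v{\left(y \right)} = - 2 y$ ($v{\left(y \right)} = 2 y \left(-1\right) = - 2 y$)
$A = 2371$ ($A = \left(3052 - 270\right) - 411 = 2782 - 411 = 2371$)
$\frac{v{\left(b{\left(h{\left(5,1 \right)},-9 \right)} \right)}}{A} = \frac{\left(-2\right) 2 \left(-9\right) \frac{1}{3 + 3}}{2371} = - 2 \cdot 2 \left(-9\right) \frac{1}{6} \cdot \frac{1}{2371} = \left(-2\right) \left(-3\right) \frac{1}{2371} = 6 \cdot \frac{1}{2371} = \frac{6}{2371}$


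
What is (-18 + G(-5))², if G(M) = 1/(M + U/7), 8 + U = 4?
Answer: 502681/1521 ≈ 330.49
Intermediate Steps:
U = -4 (U = -8 + 4 = -4)
G(M) = 1/(-4/7 + M) (G(M) = 1/(M - 4/7) = 1/(-4/7 + M))
(-18 + G(-5))² = (-18 + 7/(-4 + 7*(-5)))² = (-18 + 7/(-4 - 35))² = (-18 + 7/(-39))² = (-18 + 7*(-1/39))² = (-18 - 7/39)² = (-709/39)² = 502681/1521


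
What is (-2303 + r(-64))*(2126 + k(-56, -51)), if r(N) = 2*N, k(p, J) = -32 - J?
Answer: -5214495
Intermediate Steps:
(-2303 + r(-64))*(2126 + k(-56, -51)) = (-2303 + 2*(-64))*(2126 + (-32 - 1*(-51))) = (-2303 - 128)*(2126 + (-32 + 51)) = -2431*(2126 + 19) = -2431*2145 = -5214495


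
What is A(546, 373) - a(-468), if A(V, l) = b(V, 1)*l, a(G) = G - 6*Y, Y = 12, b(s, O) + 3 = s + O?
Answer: 203452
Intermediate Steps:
b(s, O) = -3 + O + s (b(s, O) = -3 + (s + O) = -3 + (O + s) = -3 + O + s)
a(G) = -72 + G (a(G) = G - 6*12 = G - 72 = -72 + G)
A(V, l) = l*(-2 + V) (A(V, l) = (-3 + 1 + V)*l = (-2 + V)*l = l*(-2 + V))
A(546, 373) - a(-468) = 373*(-2 + 546) - (-72 - 468) = 373*544 - 1*(-540) = 202912 + 540 = 203452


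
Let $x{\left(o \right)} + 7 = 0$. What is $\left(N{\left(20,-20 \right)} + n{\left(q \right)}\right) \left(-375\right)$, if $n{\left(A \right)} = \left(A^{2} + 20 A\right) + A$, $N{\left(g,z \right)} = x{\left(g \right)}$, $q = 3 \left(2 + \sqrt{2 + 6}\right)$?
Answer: $-85125 - 74250 \sqrt{2} \approx -1.9013 \cdot 10^{5}$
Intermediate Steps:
$x{\left(o \right)} = -7$ ($x{\left(o \right)} = -7 + 0 = -7$)
$q = 6 + 6 \sqrt{2}$ ($q = 3 \left(2 + \sqrt{8}\right) = 3 \left(2 + 2 \sqrt{2}\right) = 6 + 6 \sqrt{2} \approx 14.485$)
$N{\left(g,z \right)} = -7$
$n{\left(A \right)} = A^{2} + 21 A$
$\left(N{\left(20,-20 \right)} + n{\left(q \right)}\right) \left(-375\right) = \left(-7 + \left(6 + 6 \sqrt{2}\right) \left(21 + \left(6 + 6 \sqrt{2}\right)\right)\right) \left(-375\right) = \left(-7 + \left(6 + 6 \sqrt{2}\right) \left(27 + 6 \sqrt{2}\right)\right) \left(-375\right) = 2625 - 375 \left(6 + 6 \sqrt{2}\right) \left(27 + 6 \sqrt{2}\right)$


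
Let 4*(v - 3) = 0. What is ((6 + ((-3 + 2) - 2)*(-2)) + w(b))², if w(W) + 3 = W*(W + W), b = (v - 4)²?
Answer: 121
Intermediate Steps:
v = 3 (v = 3 + (¼)*0 = 3 + 0 = 3)
b = 1 (b = (3 - 4)² = (-1)² = 1)
w(W) = -3 + 2*W² (w(W) = -3 + W*(W + W) = -3 + W*(2*W) = -3 + 2*W²)
((6 + ((-3 + 2) - 2)*(-2)) + w(b))² = ((6 + ((-3 + 2) - 2)*(-2)) + (-3 + 2*1²))² = ((6 + (-1 - 2)*(-2)) + (-3 + 2*1))² = ((6 - 3*(-2)) + (-3 + 2))² = ((6 + 6) - 1)² = (12 - 1)² = 11² = 121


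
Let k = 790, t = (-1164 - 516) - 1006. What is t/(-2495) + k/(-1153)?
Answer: 1125908/2876735 ≈ 0.39138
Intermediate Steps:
t = -2686 (t = -1680 - 1006 = -2686)
t/(-2495) + k/(-1153) = -2686/(-2495) + 790/(-1153) = -2686*(-1/2495) + 790*(-1/1153) = 2686/2495 - 790/1153 = 1125908/2876735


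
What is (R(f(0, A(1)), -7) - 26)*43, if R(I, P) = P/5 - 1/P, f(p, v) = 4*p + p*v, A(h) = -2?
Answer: -41022/35 ≈ -1172.1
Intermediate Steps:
R(I, P) = -1/P + P/5 (R(I, P) = P*(⅕) - 1/P = P/5 - 1/P = -1/P + P/5)
(R(f(0, A(1)), -7) - 26)*43 = ((-1/(-7) + (⅕)*(-7)) - 26)*43 = ((-1*(-⅐) - 7/5) - 26)*43 = ((⅐ - 7/5) - 26)*43 = (-44/35 - 26)*43 = -954/35*43 = -41022/35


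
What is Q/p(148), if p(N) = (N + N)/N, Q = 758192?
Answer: 379096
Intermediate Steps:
p(N) = 2 (p(N) = (2*N)/N = 2)
Q/p(148) = 758192/2 = 758192*(1/2) = 379096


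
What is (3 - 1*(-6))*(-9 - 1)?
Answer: -90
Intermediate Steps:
(3 - 1*(-6))*(-9 - 1) = (3 + 6)*(-10) = 9*(-10) = -90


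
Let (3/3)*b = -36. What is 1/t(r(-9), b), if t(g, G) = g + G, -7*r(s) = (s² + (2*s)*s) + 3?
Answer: -7/498 ≈ -0.014056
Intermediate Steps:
b = -36
r(s) = -3/7 - 3*s²/7 (r(s) = -((s² + (2*s)*s) + 3)/7 = -((s² + 2*s²) + 3)/7 = -(3*s² + 3)/7 = -(3 + 3*s²)/7 = -3/7 - 3*s²/7)
t(g, G) = G + g
1/t(r(-9), b) = 1/(-36 + (-3/7 - 3/7*(-9)²)) = 1/(-36 + (-3/7 - 3/7*81)) = 1/(-36 + (-3/7 - 243/7)) = 1/(-36 - 246/7) = 1/(-498/7) = -7/498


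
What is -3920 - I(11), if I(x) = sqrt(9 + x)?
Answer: -3920 - 2*sqrt(5) ≈ -3924.5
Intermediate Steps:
-3920 - I(11) = -3920 - sqrt(9 + 11) = -3920 - sqrt(20) = -3920 - 2*sqrt(5)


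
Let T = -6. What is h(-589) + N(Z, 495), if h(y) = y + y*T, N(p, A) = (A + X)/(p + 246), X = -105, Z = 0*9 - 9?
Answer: 232785/79 ≈ 2946.6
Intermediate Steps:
Z = -9 (Z = 0 - 9 = -9)
N(p, A) = (-105 + A)/(246 + p) (N(p, A) = (A - 105)/(p + 246) = (-105 + A)/(246 + p))
h(y) = -5*y (h(y) = y + y*(-6) = y - 6*y = -5*y)
h(-589) + N(Z, 495) = -5*(-589) + (-105 + 495)/(246 - 9) = 2945 + 390/237 = 2945 + (1/237)*390 = 2945 + 130/79 = 232785/79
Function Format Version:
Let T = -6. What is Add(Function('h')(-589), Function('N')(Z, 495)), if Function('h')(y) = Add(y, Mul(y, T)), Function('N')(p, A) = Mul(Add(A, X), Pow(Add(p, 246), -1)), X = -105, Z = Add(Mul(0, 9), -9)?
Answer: Rational(232785, 79) ≈ 2946.6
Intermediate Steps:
Z = -9 (Z = Add(0, -9) = -9)
Function('N')(p, A) = Mul(Pow(Add(246, p), -1), Add(-105, A)) (Function('N')(p, A) = Mul(Add(A, -105), Pow(Add(p, 246), -1)) = Mul(Add(-105, A), Pow(Add(246, p), -1)) = Mul(Pow(Add(246, p), -1), Add(-105, A)))
Function('h')(y) = Mul(-5, y) (Function('h')(y) = Add(y, Mul(y, -6)) = Add(y, Mul(-6, y)) = Mul(-5, y))
Add(Function('h')(-589), Function('N')(Z, 495)) = Add(Mul(-5, -589), Mul(Pow(Add(246, -9), -1), Add(-105, 495))) = Add(2945, Mul(Pow(237, -1), 390)) = Add(2945, Mul(Rational(1, 237), 390)) = Add(2945, Rational(130, 79)) = Rational(232785, 79)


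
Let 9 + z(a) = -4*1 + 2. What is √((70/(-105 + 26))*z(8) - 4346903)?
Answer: 3*I*√3014328977/79 ≈ 2084.9*I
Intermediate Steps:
z(a) = -11 (z(a) = -9 + (-4*1 + 2) = -9 + (-4 + 2) = -9 - 2 = -11)
√((70/(-105 + 26))*z(8) - 4346903) = √((70/(-105 + 26))*(-11) - 4346903) = √((70/(-79))*(-11) - 4346903) = √((70*(-1/79))*(-11) - 4346903) = √(-70/79*(-11) - 4346903) = √(770/79 - 4346903) = √(-343404567/79) = 3*I*√3014328977/79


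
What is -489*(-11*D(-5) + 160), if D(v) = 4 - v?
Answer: -29829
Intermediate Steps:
-489*(-11*D(-5) + 160) = -489*(-11*(4 - 1*(-5)) + 160) = -489*(-11*(4 + 5) + 160) = -489*(-11*9 + 160) = -489*(-99 + 160) = -489*61 = -29829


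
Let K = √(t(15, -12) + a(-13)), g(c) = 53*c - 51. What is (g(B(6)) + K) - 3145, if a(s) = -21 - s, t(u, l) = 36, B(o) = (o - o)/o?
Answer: -3196 + 2*√7 ≈ -3190.7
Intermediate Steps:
B(o) = 0 (B(o) = 0/o = 0)
g(c) = -51 + 53*c
K = 2*√7 (K = √(36 + (-21 - 1*(-13))) = √(36 + (-21 + 13)) = √(36 - 8) = √28 = 2*√7 ≈ 5.2915)
(g(B(6)) + K) - 3145 = ((-51 + 53*0) + 2*√7) - 3145 = ((-51 + 0) + 2*√7) - 3145 = (-51 + 2*√7) - 3145 = -3196 + 2*√7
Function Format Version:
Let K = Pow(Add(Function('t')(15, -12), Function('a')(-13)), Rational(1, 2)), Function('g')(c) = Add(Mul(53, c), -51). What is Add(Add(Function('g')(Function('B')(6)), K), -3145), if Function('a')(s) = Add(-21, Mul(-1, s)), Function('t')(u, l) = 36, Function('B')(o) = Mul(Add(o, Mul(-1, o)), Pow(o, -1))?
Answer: Add(-3196, Mul(2, Pow(7, Rational(1, 2)))) ≈ -3190.7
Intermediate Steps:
Function('B')(o) = 0 (Function('B')(o) = Mul(0, Pow(o, -1)) = 0)
Function('g')(c) = Add(-51, Mul(53, c))
K = Mul(2, Pow(7, Rational(1, 2))) (K = Pow(Add(36, Add(-21, Mul(-1, -13))), Rational(1, 2)) = Pow(Add(36, Add(-21, 13)), Rational(1, 2)) = Pow(Add(36, -8), Rational(1, 2)) = Pow(28, Rational(1, 2)) = Mul(2, Pow(7, Rational(1, 2))) ≈ 5.2915)
Add(Add(Function('g')(Function('B')(6)), K), -3145) = Add(Add(Add(-51, Mul(53, 0)), Mul(2, Pow(7, Rational(1, 2)))), -3145) = Add(Add(Add(-51, 0), Mul(2, Pow(7, Rational(1, 2)))), -3145) = Add(Add(-51, Mul(2, Pow(7, Rational(1, 2)))), -3145) = Add(-3196, Mul(2, Pow(7, Rational(1, 2))))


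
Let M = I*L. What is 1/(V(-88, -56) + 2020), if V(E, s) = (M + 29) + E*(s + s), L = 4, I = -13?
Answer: 1/11853 ≈ 8.4367e-5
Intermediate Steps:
M = -52 (M = -13*4 = -52)
V(E, s) = -23 + 2*E*s (V(E, s) = (-52 + 29) + E*(s + s) = -23 + E*(2*s) = -23 + 2*E*s)
1/(V(-88, -56) + 2020) = 1/((-23 + 2*(-88)*(-56)) + 2020) = 1/((-23 + 9856) + 2020) = 1/(9833 + 2020) = 1/11853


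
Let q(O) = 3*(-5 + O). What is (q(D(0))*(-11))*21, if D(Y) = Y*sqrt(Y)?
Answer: 3465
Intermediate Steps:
D(Y) = Y**(3/2)
q(O) = -15 + 3*O
(q(D(0))*(-11))*21 = ((-15 + 3*0**(3/2))*(-11))*21 = ((-15 + 3*0)*(-11))*21 = ((-15 + 0)*(-11))*21 = -15*(-11)*21 = 165*21 = 3465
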